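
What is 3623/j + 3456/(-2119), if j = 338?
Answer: 500693/55094 ≈ 9.0880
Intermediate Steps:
3623/j + 3456/(-2119) = 3623/338 + 3456/(-2119) = 3623*(1/338) + 3456*(-1/2119) = 3623/338 - 3456/2119 = 500693/55094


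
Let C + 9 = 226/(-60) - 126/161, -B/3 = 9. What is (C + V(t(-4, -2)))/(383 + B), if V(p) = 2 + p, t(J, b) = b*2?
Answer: -10729/245640 ≈ -0.043678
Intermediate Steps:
t(J, b) = 2*b
B = -27 (B = -3*9 = -27)
C = -9349/690 (C = -9 + (226/(-60) - 126/161) = -9 + (226*(-1/60) - 126*1/161) = -9 + (-113/30 - 18/23) = -9 - 3139/690 = -9349/690 ≈ -13.549)
(C + V(t(-4, -2)))/(383 + B) = (-9349/690 + (2 + 2*(-2)))/(383 - 27) = (-9349/690 + (2 - 4))/356 = (-9349/690 - 2)*(1/356) = -10729/690*1/356 = -10729/245640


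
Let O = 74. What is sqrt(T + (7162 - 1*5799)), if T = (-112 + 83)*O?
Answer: 3*I*sqrt(87) ≈ 27.982*I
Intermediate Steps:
T = -2146 (T = (-112 + 83)*74 = -29*74 = -2146)
sqrt(T + (7162 - 1*5799)) = sqrt(-2146 + (7162 - 1*5799)) = sqrt(-2146 + (7162 - 5799)) = sqrt(-2146 + 1363) = sqrt(-783) = 3*I*sqrt(87)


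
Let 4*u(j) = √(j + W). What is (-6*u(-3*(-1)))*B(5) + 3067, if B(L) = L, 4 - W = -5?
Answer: 3067 - 15*√3 ≈ 3041.0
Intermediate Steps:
W = 9 (W = 4 - 1*(-5) = 4 + 5 = 9)
u(j) = √(9 + j)/4 (u(j) = √(j + 9)/4 = √(9 + j)/4)
(-6*u(-3*(-1)))*B(5) + 3067 = -3*√(9 - 3*(-1))/2*5 + 3067 = -3*√(9 + 3)/2*5 + 3067 = -3*√12/2*5 + 3067 = -3*2*√3/2*5 + 3067 = -3*√3*5 + 3067 = -15*√3 + 3067 = 3067 - 15*√3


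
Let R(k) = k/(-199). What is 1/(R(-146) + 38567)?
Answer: 199/7674979 ≈ 2.5928e-5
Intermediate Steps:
R(k) = -k/199 (R(k) = k*(-1/199) = -k/199)
1/(R(-146) + 38567) = 1/(-1/199*(-146) + 38567) = 1/(146/199 + 38567) = 1/(7674979/199) = 199/7674979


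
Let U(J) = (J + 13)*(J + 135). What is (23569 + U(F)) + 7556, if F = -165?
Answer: 35685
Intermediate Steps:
U(J) = (13 + J)*(135 + J)
(23569 + U(F)) + 7556 = (23569 + (1755 + (-165)**2 + 148*(-165))) + 7556 = (23569 + (1755 + 27225 - 24420)) + 7556 = (23569 + 4560) + 7556 = 28129 + 7556 = 35685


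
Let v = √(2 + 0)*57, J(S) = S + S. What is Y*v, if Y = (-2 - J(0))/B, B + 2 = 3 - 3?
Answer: 57*√2 ≈ 80.610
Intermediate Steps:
J(S) = 2*S
B = -2 (B = -2 + (3 - 3) = -2 + 0 = -2)
Y = 1 (Y = (-2 - 2*0)/(-2) = (-2 - 1*0)*(-½) = (-2 + 0)*(-½) = -2*(-½) = 1)
v = 57*√2 (v = √2*57 = 57*√2 ≈ 80.610)
Y*v = 1*(57*√2) = 57*√2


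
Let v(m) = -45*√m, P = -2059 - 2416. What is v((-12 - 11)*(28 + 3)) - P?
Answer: 4475 - 45*I*√713 ≈ 4475.0 - 1201.6*I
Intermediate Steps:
P = -4475
v((-12 - 11)*(28 + 3)) - P = -45*√(-12 - 11)*√(28 + 3) - 1*(-4475) = -45*I*√713 + 4475 = 4475 - 45*I*√713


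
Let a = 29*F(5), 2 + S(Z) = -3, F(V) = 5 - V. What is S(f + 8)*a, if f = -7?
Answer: 0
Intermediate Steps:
S(Z) = -5 (S(Z) = -2 - 3 = -5)
a = 0 (a = 29*(5 - 1*5) = 29*(5 - 5) = 29*0 = 0)
S(f + 8)*a = -5*0 = 0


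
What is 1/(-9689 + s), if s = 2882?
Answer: -1/6807 ≈ -0.00014691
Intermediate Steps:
1/(-9689 + s) = 1/(-9689 + 2882) = 1/(-6807) = -1/6807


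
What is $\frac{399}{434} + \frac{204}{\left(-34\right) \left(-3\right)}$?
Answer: $\frac{181}{62} \approx 2.9194$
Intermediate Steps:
$\frac{399}{434} + \frac{204}{\left(-34\right) \left(-3\right)} = 399 \cdot \frac{1}{434} + \frac{204}{102} = \frac{57}{62} + 204 \cdot \frac{1}{102} = \frac{57}{62} + 2 = \frac{181}{62}$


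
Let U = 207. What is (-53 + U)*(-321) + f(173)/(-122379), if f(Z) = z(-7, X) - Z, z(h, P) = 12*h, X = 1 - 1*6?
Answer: -6049683229/122379 ≈ -49434.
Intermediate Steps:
X = -5 (X = 1 - 6 = -5)
f(Z) = -84 - Z (f(Z) = 12*(-7) - Z = -84 - Z)
(-53 + U)*(-321) + f(173)/(-122379) = (-53 + 207)*(-321) + (-84 - 1*173)/(-122379) = 154*(-321) + (-84 - 173)*(-1/122379) = -49434 - 257*(-1/122379) = -49434 + 257/122379 = -6049683229/122379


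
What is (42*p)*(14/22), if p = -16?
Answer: -4704/11 ≈ -427.64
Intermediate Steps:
(42*p)*(14/22) = (42*(-16))*(14/22) = -9408/22 = -672*7/11 = -4704/11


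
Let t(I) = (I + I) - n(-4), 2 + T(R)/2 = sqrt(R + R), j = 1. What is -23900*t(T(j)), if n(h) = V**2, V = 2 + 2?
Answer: 573600 - 95600*sqrt(2) ≈ 4.3840e+5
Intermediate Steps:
T(R) = -4 + 2*sqrt(2)*sqrt(R) (T(R) = -4 + 2*sqrt(R + R) = -4 + 2*sqrt(2*R) = -4 + 2*(sqrt(2)*sqrt(R)) = -4 + 2*sqrt(2)*sqrt(R))
V = 4
n(h) = 16 (n(h) = 4**2 = 16)
t(I) = -16 + 2*I (t(I) = (I + I) - 1*16 = 2*I - 16 = -16 + 2*I)
-23900*t(T(j)) = -23900*(-16 + 2*(-4 + 2*sqrt(2)*sqrt(1))) = -23900*(-16 + 2*(-4 + 2*sqrt(2)*1)) = -23900*(-16 + 2*(-4 + 2*sqrt(2))) = -23900*(-16 + (-8 + 4*sqrt(2))) = -23900*(-24 + 4*sqrt(2)) = 573600 - 95600*sqrt(2)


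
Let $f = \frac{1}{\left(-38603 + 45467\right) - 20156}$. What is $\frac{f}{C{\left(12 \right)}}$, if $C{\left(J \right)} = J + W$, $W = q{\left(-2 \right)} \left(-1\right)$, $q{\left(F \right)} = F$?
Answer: $- \frac{1}{186088} \approx -5.3738 \cdot 10^{-6}$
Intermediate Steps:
$W = 2$ ($W = \left(-2\right) \left(-1\right) = 2$)
$C{\left(J \right)} = 2 + J$ ($C{\left(J \right)} = J + 2 = 2 + J$)
$f = - \frac{1}{13292}$ ($f = \frac{1}{6864 - 20156} = \frac{1}{-13292} = - \frac{1}{13292} \approx -7.5233 \cdot 10^{-5}$)
$\frac{f}{C{\left(12 \right)}} = - \frac{1}{13292 \left(2 + 12\right)} = - \frac{1}{13292 \cdot 14} = \left(- \frac{1}{13292}\right) \frac{1}{14} = - \frac{1}{186088}$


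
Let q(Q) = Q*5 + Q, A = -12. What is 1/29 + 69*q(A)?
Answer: -144071/29 ≈ -4968.0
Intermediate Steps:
q(Q) = 6*Q (q(Q) = 5*Q + Q = 6*Q)
1/29 + 69*q(A) = 1/29 + 69*(6*(-12)) = 1/29 + 69*(-72) = 1/29 - 4968 = -144071/29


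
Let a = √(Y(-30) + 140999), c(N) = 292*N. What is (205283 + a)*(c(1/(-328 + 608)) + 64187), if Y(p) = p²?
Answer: 922369980129/70 + 76383771*√491/70 ≈ 1.3201e+10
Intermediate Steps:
a = 17*√491 (a = √((-30)² + 140999) = √(900 + 140999) = √141899 = 17*√491 ≈ 376.69)
(205283 + a)*(c(1/(-328 + 608)) + 64187) = (205283 + 17*√491)*(292/(-328 + 608) + 64187) = (205283 + 17*√491)*(292/280 + 64187) = (205283 + 17*√491)*(292*(1/280) + 64187) = (205283 + 17*√491)*(73/70 + 64187) = (205283 + 17*√491)*(4493163/70) = 922369980129/70 + 76383771*√491/70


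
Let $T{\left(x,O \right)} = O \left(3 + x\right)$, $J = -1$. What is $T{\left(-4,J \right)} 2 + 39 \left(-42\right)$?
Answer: $-1636$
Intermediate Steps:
$T{\left(-4,J \right)} 2 + 39 \left(-42\right) = - (3 - 4) 2 + 39 \left(-42\right) = \left(-1\right) \left(-1\right) 2 - 1638 = 1 \cdot 2 - 1638 = 2 - 1638 = -1636$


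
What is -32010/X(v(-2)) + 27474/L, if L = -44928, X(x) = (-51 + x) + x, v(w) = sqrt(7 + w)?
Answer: 12212416481/19326528 + 64020*sqrt(5)/2581 ≈ 687.36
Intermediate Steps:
X(x) = -51 + 2*x
-32010/X(v(-2)) + 27474/L = -32010/(-51 + 2*sqrt(7 - 2)) + 27474/(-44928) = -32010/(-51 + 2*sqrt(5)) + 27474*(-1/44928) = -32010/(-51 + 2*sqrt(5)) - 4579/7488 = -4579/7488 - 32010/(-51 + 2*sqrt(5))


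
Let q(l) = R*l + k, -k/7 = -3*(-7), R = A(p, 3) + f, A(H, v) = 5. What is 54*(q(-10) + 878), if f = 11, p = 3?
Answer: 30834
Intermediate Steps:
R = 16 (R = 5 + 11 = 16)
k = -147 (k = -(-21)*(-7) = -7*21 = -147)
q(l) = -147 + 16*l (q(l) = 16*l - 147 = -147 + 16*l)
54*(q(-10) + 878) = 54*((-147 + 16*(-10)) + 878) = 54*((-147 - 160) + 878) = 54*(-307 + 878) = 54*571 = 30834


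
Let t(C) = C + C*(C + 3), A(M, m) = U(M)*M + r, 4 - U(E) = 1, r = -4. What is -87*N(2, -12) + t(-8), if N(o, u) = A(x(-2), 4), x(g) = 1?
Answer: 119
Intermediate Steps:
U(E) = 3 (U(E) = 4 - 1*1 = 4 - 1 = 3)
A(M, m) = -4 + 3*M (A(M, m) = 3*M - 4 = -4 + 3*M)
N(o, u) = -1 (N(o, u) = -4 + 3*1 = -4 + 3 = -1)
t(C) = C + C*(3 + C)
-87*N(2, -12) + t(-8) = -87*(-1) - 8*(4 - 8) = 87 - 8*(-4) = 87 + 32 = 119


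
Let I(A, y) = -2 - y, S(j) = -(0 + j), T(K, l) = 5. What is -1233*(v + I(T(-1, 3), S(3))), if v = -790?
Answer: 972837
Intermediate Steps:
S(j) = -j
-1233*(v + I(T(-1, 3), S(3))) = -1233*(-790 + (-2 - (-1)*3)) = -1233*(-790 + (-2 - 1*(-3))) = -1233*(-790 + (-2 + 3)) = -1233*(-790 + 1) = -1233*(-789) = 972837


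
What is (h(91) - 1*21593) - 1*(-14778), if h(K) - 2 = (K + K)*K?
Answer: 9749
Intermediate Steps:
h(K) = 2 + 2*K² (h(K) = 2 + (K + K)*K = 2 + (2*K)*K = 2 + 2*K²)
(h(91) - 1*21593) - 1*(-14778) = ((2 + 2*91²) - 1*21593) - 1*(-14778) = ((2 + 2*8281) - 21593) + 14778 = ((2 + 16562) - 21593) + 14778 = (16564 - 21593) + 14778 = -5029 + 14778 = 9749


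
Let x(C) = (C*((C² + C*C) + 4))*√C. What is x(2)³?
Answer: 27648*√2 ≈ 39100.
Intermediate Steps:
x(C) = C^(3/2)*(4 + 2*C²) (x(C) = (C*((C² + C²) + 4))*√C = (C*(2*C² + 4))*√C = (C*(4 + 2*C²))*√C = C^(3/2)*(4 + 2*C²))
x(2)³ = (2*2^(3/2)*(2 + 2²))³ = (2*(2*√2)*(2 + 4))³ = (2*(2*√2)*6)³ = (24*√2)³ = 27648*√2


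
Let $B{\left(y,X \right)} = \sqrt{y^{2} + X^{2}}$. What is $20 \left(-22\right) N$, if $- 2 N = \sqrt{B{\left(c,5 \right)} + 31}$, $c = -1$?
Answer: $220 \sqrt{31 + \sqrt{26}} \approx 1321.8$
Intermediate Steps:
$B{\left(y,X \right)} = \sqrt{X^{2} + y^{2}}$
$N = - \frac{\sqrt{31 + \sqrt{26}}}{2}$ ($N = - \frac{\sqrt{\sqrt{5^{2} + \left(-1\right)^{2}} + 31}}{2} = - \frac{\sqrt{\sqrt{25 + 1} + 31}}{2} = - \frac{\sqrt{\sqrt{26} + 31}}{2} = - \frac{\sqrt{31 + \sqrt{26}}}{2} \approx -3.0041$)
$20 \left(-22\right) N = 20 \left(-22\right) \left(- \frac{\sqrt{31 + \sqrt{26}}}{2}\right) = - 440 \left(- \frac{\sqrt{31 + \sqrt{26}}}{2}\right) = 220 \sqrt{31 + \sqrt{26}}$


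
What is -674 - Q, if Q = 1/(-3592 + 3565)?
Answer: -18197/27 ≈ -673.96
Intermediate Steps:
Q = -1/27 (Q = 1/(-27) = -1/27 ≈ -0.037037)
-674 - Q = -674 - 1*(-1/27) = -674 + 1/27 = -18197/27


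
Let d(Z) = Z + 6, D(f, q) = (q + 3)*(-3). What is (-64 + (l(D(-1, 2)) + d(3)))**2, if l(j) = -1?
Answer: 3136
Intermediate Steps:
D(f, q) = -9 - 3*q (D(f, q) = (3 + q)*(-3) = -9 - 3*q)
d(Z) = 6 + Z
(-64 + (l(D(-1, 2)) + d(3)))**2 = (-64 + (-1 + (6 + 3)))**2 = (-64 + (-1 + 9))**2 = (-64 + 8)**2 = (-56)**2 = 3136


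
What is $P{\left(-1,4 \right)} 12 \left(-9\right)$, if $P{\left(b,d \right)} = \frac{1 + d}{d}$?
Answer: $-135$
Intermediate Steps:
$P{\left(b,d \right)} = \frac{1 + d}{d}$
$P{\left(-1,4 \right)} 12 \left(-9\right) = \frac{1 + 4}{4} \cdot 12 \left(-9\right) = \frac{1}{4} \cdot 5 \cdot 12 \left(-9\right) = \frac{5}{4} \cdot 12 \left(-9\right) = 15 \left(-9\right) = -135$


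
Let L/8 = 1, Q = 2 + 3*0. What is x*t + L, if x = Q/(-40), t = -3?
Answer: 163/20 ≈ 8.1500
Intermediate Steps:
Q = 2 (Q = 2 + 0 = 2)
x = -1/20 (x = 2/(-40) = 2*(-1/40) = -1/20 ≈ -0.050000)
L = 8 (L = 8*1 = 8)
x*t + L = -1/20*(-3) + 8 = 3/20 + 8 = 163/20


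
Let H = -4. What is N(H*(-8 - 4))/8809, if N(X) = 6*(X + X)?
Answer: 576/8809 ≈ 0.065388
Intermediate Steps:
N(X) = 12*X (N(X) = 6*(2*X) = 12*X)
N(H*(-8 - 4))/8809 = (12*(-4*(-8 - 4)))/8809 = (12*(-4*(-12)))*(1/8809) = (12*48)*(1/8809) = 576*(1/8809) = 576/8809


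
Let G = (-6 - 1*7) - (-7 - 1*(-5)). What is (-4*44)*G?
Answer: 1936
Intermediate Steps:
G = -11 (G = (-6 - 7) - (-7 + 5) = -13 - 1*(-2) = -13 + 2 = -11)
(-4*44)*G = -4*44*(-11) = -176*(-11) = 1936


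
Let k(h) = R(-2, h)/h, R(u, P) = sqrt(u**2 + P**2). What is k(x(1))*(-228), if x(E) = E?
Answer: -228*sqrt(5) ≈ -509.82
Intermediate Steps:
R(u, P) = sqrt(P**2 + u**2)
k(h) = sqrt(4 + h**2)/h (k(h) = sqrt(h**2 + (-2)**2)/h = sqrt(h**2 + 4)/h = sqrt(4 + h**2)/h)
k(x(1))*(-228) = (sqrt(4 + 1**2)/1)*(-228) = (1*sqrt(4 + 1))*(-228) = (1*sqrt(5))*(-228) = sqrt(5)*(-228) = -228*sqrt(5)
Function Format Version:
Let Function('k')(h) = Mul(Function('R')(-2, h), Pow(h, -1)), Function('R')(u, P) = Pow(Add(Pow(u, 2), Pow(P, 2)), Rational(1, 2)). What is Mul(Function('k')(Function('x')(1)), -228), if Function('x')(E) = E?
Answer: Mul(-228, Pow(5, Rational(1, 2))) ≈ -509.82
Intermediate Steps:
Function('R')(u, P) = Pow(Add(Pow(P, 2), Pow(u, 2)), Rational(1, 2))
Function('k')(h) = Mul(Pow(h, -1), Pow(Add(4, Pow(h, 2)), Rational(1, 2))) (Function('k')(h) = Mul(Pow(Add(Pow(h, 2), Pow(-2, 2)), Rational(1, 2)), Pow(h, -1)) = Mul(Pow(Add(Pow(h, 2), 4), Rational(1, 2)), Pow(h, -1)) = Mul(Pow(Add(4, Pow(h, 2)), Rational(1, 2)), Pow(h, -1)) = Mul(Pow(h, -1), Pow(Add(4, Pow(h, 2)), Rational(1, 2))))
Mul(Function('k')(Function('x')(1)), -228) = Mul(Mul(Pow(1, -1), Pow(Add(4, Pow(1, 2)), Rational(1, 2))), -228) = Mul(Mul(1, Pow(Add(4, 1), Rational(1, 2))), -228) = Mul(Mul(1, Pow(5, Rational(1, 2))), -228) = Mul(Pow(5, Rational(1, 2)), -228) = Mul(-228, Pow(5, Rational(1, 2)))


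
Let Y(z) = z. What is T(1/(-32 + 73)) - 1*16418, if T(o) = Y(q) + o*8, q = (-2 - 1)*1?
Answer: -673253/41 ≈ -16421.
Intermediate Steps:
q = -3 (q = -3*1 = -3)
T(o) = -3 + 8*o (T(o) = -3 + o*8 = -3 + 8*o)
T(1/(-32 + 73)) - 1*16418 = (-3 + 8/(-32 + 73)) - 1*16418 = (-3 + 8/41) - 16418 = -115/41 - 16418 = -673253/41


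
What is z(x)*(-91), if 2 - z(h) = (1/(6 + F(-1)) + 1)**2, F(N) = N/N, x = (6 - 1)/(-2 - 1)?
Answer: -442/7 ≈ -63.143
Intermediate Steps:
x = -5/3 (x = 5/(-3) = 5*(-1/3) = -5/3 ≈ -1.6667)
F(N) = 1
z(h) = 34/49 (z(h) = 2 - (1/(6 + 1) + 1)**2 = 2 - (1/7 + 1)**2 = 2 - (8/7)**2 = 2 - 1*64/49 = 2 - 64/49 = 34/49)
z(x)*(-91) = (34/49)*(-91) = -442/7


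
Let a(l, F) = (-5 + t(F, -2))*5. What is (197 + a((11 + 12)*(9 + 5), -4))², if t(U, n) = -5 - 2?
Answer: 18769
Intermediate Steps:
t(U, n) = -7
a(l, F) = -60 (a(l, F) = (-5 - 7)*5 = -12*5 = -60)
(197 + a((11 + 12)*(9 + 5), -4))² = (197 - 60)² = 137² = 18769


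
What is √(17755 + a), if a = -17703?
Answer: 2*√13 ≈ 7.2111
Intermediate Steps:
√(17755 + a) = √(17755 - 17703) = √52 = 2*√13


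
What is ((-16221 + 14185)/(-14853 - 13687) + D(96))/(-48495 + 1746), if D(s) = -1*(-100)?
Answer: -238003/111184705 ≈ -0.0021406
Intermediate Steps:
D(s) = 100
((-16221 + 14185)/(-14853 - 13687) + D(96))/(-48495 + 1746) = ((-16221 + 14185)/(-14853 - 13687) + 100)/(-48495 + 1746) = (-2036/(-28540) + 100)/(-46749) = (-2036*(-1/28540) + 100)*(-1/46749) = (509/7135 + 100)*(-1/46749) = (714009/7135)*(-1/46749) = -238003/111184705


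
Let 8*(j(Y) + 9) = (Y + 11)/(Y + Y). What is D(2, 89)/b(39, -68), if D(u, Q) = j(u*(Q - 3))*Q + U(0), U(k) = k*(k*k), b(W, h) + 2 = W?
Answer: -2188065/101824 ≈ -21.489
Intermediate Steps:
b(W, h) = -2 + W
j(Y) = -9 + (11 + Y)/(16*Y) (j(Y) = -9 + ((Y + 11)/(Y + Y))/8 = -9 + ((11 + Y)/((2*Y)))/8 = -9 + ((11 + Y)*(1/(2*Y)))/8 = -9 + ((11 + Y)/(2*Y))/8 = -9 + (11 + Y)/(16*Y))
U(k) = k**3 (U(k) = k*k**2 = k**3)
D(u, Q) = 11*Q*(1 - 13*u*(-3 + Q))/(16*u*(-3 + Q)) (D(u, Q) = (11*(1 - 13*u*(Q - 3))/(16*((u*(Q - 3)))))*Q + 0**3 = (11*(1 - 13*u*(-3 + Q))/(16*((u*(-3 + Q)))))*Q + 0 = (11*(1/(u*(-3 + Q)))*(1 - 13*u*(-3 + Q))/16)*Q + 0 = (11*(1 - 13*u*(-3 + Q))/(16*u*(-3 + Q)))*Q + 0 = 11*Q*(1 - 13*u*(-3 + Q))/(16*u*(-3 + Q)) + 0 = 11*Q*(1 - 13*u*(-3 + Q))/(16*u*(-3 + Q)))
D(2, 89)/b(39, -68) = (-11/16*89*(-1 + 13*2*(-3 + 89))/(2*(-3 + 89)))/(-2 + 39) = -11/16*89*1/2*(-1 + 13*2*86)/86/37 = -11/16*89*1/2*1/86*(-1 + 2236)*(1/37) = -11/16*89*1/2*1/86*2235*(1/37) = -2188065/2752*1/37 = -2188065/101824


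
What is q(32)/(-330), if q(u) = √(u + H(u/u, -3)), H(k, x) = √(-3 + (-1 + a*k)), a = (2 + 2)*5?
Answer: -1/55 ≈ -0.018182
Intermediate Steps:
a = 20 (a = 4*5 = 20)
H(k, x) = √(-4 + 20*k) (H(k, x) = √(-3 + (-1 + 20*k)) = √(-4 + 20*k))
q(u) = √(4 + u) (q(u) = √(u + 2*√(-1 + 5*(u/u))) = √(u + 2*√(-1 + 5*1)) = √(u + 2*√(-1 + 5)) = √(u + 2*√4) = √(u + 2*2) = √(u + 4) = √(4 + u))
q(32)/(-330) = √(4 + 32)/(-330) = √36*(-1/330) = 6*(-1/330) = -1/55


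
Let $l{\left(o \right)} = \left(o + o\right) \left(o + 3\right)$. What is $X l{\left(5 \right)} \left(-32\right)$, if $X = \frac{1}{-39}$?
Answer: $\frac{2560}{39} \approx 65.641$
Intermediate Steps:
$X = - \frac{1}{39} \approx -0.025641$
$l{\left(o \right)} = 2 o \left(3 + o\right)$
$X l{\left(5 \right)} \left(-32\right) = - \frac{2 \cdot 5 \left(3 + 5\right)}{39} \left(-32\right) = - \frac{2 \cdot 5 \cdot 8}{39} \left(-32\right) = \left(- \frac{1}{39}\right) 80 \left(-32\right) = \left(- \frac{80}{39}\right) \left(-32\right) = \frac{2560}{39}$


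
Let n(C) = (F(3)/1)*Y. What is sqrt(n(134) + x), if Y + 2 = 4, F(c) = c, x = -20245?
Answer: I*sqrt(20239) ≈ 142.26*I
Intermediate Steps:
Y = 2 (Y = -2 + 4 = 2)
n(C) = 6 (n(C) = (3/1)*2 = (3*1)*2 = 3*2 = 6)
sqrt(n(134) + x) = sqrt(6 - 20245) = sqrt(-20239) = I*sqrt(20239)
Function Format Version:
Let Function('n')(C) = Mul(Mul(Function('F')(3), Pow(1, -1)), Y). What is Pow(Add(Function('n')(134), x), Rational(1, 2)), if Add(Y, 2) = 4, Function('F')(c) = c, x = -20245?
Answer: Mul(I, Pow(20239, Rational(1, 2))) ≈ Mul(142.26, I)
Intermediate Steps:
Y = 2 (Y = Add(-2, 4) = 2)
Function('n')(C) = 6 (Function('n')(C) = Mul(Mul(3, Pow(1, -1)), 2) = Mul(Mul(3, 1), 2) = Mul(3, 2) = 6)
Pow(Add(Function('n')(134), x), Rational(1, 2)) = Pow(Add(6, -20245), Rational(1, 2)) = Pow(-20239, Rational(1, 2)) = Mul(I, Pow(20239, Rational(1, 2)))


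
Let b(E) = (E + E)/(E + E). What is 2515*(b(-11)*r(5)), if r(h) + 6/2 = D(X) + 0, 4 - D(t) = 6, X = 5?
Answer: -12575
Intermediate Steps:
D(t) = -2 (D(t) = 4 - 1*6 = 4 - 6 = -2)
b(E) = 1 (b(E) = (2*E)/((2*E)) = (2*E)*(1/(2*E)) = 1)
r(h) = -5 (r(h) = -3 + (-2 + 0) = -3 - 2 = -5)
2515*(b(-11)*r(5)) = 2515*(1*(-5)) = 2515*(-5) = -12575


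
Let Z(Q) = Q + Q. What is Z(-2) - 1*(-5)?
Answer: 1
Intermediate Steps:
Z(Q) = 2*Q
Z(-2) - 1*(-5) = 2*(-2) - 1*(-5) = -4 + 5 = 1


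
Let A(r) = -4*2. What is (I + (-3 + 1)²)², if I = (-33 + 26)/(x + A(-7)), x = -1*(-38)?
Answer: 12769/900 ≈ 14.188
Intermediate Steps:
x = 38
A(r) = -8
I = -7/30 (I = (-33 + 26)/(38 - 8) = -7/30 ≈ -0.23333)
(I + (-3 + 1)²)² = (-7/30 + (-3 + 1)²)² = (-7/30 + (-2)²)² = (-7/30 + 4)² = (113/30)² = 12769/900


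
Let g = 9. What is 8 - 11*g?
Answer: -91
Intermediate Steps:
8 - 11*g = 8 - 11*9 = 8 - 99 = -91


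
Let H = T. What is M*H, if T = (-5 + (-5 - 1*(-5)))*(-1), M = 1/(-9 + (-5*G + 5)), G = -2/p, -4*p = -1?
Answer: 5/36 ≈ 0.13889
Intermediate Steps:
p = ¼ (p = -¼*(-1) = ¼ ≈ 0.25000)
G = -8 (G = -2/¼ = -2*4 = -8)
M = 1/36 (M = 1/(-9 + (-5*(-8) + 5)) = 1/(-9 + (40 + 5)) = 1/(-9 + 45) = 1/36 ≈ 0.027778)
T = 5 (T = (-5 + (-5 + 5))*(-1) = (-5 + 0)*(-1) = -5*(-1) = 5)
H = 5
M*H = (1/36)*5 = 5/36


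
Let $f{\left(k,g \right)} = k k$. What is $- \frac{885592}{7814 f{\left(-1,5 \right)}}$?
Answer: $- \frac{442796}{3907} \approx -113.33$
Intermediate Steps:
$f{\left(k,g \right)} = k^{2}$
$- \frac{885592}{7814 f{\left(-1,5 \right)}} = - \frac{885592}{7814 \left(-1\right)^{2}} = - \frac{885592}{7814 \cdot 1} = - \frac{885592}{7814} = \left(-885592\right) \frac{1}{7814} = - \frac{442796}{3907}$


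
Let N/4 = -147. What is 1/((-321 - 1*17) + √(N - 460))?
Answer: -169/57646 - I*√262/57646 ≈ -0.0029317 - 0.00028079*I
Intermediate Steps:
N = -588 (N = 4*(-147) = -588)
1/((-321 - 1*17) + √(N - 460)) = 1/((-321 - 1*17) + √(-588 - 460)) = 1/((-321 - 17) + √(-1048)) = 1/(-338 + 2*I*√262)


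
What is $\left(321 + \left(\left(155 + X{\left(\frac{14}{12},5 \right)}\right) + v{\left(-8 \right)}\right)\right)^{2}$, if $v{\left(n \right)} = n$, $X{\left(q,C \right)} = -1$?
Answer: $218089$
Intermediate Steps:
$\left(321 + \left(\left(155 + X{\left(\frac{14}{12},5 \right)}\right) + v{\left(-8 \right)}\right)\right)^{2} = \left(321 + \left(\left(155 - 1\right) - 8\right)\right)^{2} = \left(321 + \left(154 - 8\right)\right)^{2} = \left(321 + 146\right)^{2} = 467^{2} = 218089$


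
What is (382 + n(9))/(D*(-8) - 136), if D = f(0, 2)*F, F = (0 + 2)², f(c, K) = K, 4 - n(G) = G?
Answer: -377/200 ≈ -1.8850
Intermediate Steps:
n(G) = 4 - G
F = 4 (F = 2² = 4)
D = 8 (D = 2*4 = 8)
(382 + n(9))/(D*(-8) - 136) = (382 + (4 - 1*9))/(8*(-8) - 136) = (382 + (4 - 9))/(-64 - 136) = (382 - 5)/(-200) = 377*(-1/200) = -377/200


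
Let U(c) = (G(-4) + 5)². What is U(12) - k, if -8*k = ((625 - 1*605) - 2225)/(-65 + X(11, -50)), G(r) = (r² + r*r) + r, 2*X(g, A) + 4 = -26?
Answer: 139833/128 ≈ 1092.4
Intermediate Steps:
X(g, A) = -15 (X(g, A) = -2 + (½)*(-26) = -2 - 13 = -15)
G(r) = r + 2*r² (G(r) = (r² + r²) + r = 2*r² + r = r + 2*r²)
U(c) = 1089 (U(c) = (-4*(1 + 2*(-4)) + 5)² = (-4*(1 - 8) + 5)² = (-4*(-7) + 5)² = (28 + 5)² = 33² = 1089)
k = -441/128 (k = -((625 - 1*605) - 2225)/(8*(-65 - 15)) = -((625 - 605) - 2225)/(8*(-80)) = -(20 - 2225)*(-1)/(8*80) = -(-2205)*(-1)/(8*80) = -⅛*441/16 = -441/128 ≈ -3.4453)
U(12) - k = 1089 - 1*(-441/128) = 1089 + 441/128 = 139833/128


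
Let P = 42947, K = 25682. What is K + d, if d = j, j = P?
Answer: 68629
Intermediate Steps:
j = 42947
d = 42947
K + d = 25682 + 42947 = 68629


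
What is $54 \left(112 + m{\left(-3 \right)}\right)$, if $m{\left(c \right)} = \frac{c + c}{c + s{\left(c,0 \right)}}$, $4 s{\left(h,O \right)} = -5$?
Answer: $\frac{104112}{17} \approx 6124.2$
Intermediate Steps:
$s{\left(h,O \right)} = - \frac{5}{4}$ ($s{\left(h,O \right)} = \frac{1}{4} \left(-5\right) = - \frac{5}{4}$)
$m{\left(c \right)} = \frac{2 c}{- \frac{5}{4} + c}$ ($m{\left(c \right)} = \frac{c + c}{c - \frac{5}{4}} = \frac{2 c}{- \frac{5}{4} + c}$)
$54 \left(112 + m{\left(-3 \right)}\right) = 54 \left(112 + 8 \left(-3\right) \frac{1}{-5 + 4 \left(-3\right)}\right) = 54 \left(112 + 8 \left(-3\right) \frac{1}{-5 - 12}\right) = 54 \left(112 + 8 \left(-3\right) \frac{1}{-17}\right) = 54 \left(112 + 8 \left(-3\right) \left(- \frac{1}{17}\right)\right) = 54 \left(112 + \frac{24}{17}\right) = 54 \cdot \frac{1928}{17} = \frac{104112}{17}$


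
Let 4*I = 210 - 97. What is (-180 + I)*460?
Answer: -69805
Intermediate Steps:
I = 113/4 (I = (210 - 97)/4 = (1/4)*113 = 113/4 ≈ 28.250)
(-180 + I)*460 = (-180 + 113/4)*460 = -607/4*460 = -69805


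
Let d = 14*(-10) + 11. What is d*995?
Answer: -128355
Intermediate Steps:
d = -129 (d = -140 + 11 = -129)
d*995 = -129*995 = -128355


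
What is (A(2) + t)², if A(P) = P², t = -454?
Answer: 202500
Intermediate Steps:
(A(2) + t)² = (2² - 454)² = (4 - 454)² = (-450)² = 202500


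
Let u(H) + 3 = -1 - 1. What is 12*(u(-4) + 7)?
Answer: 24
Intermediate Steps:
u(H) = -5 (u(H) = -3 + (-1 - 1) = -3 - 2 = -5)
12*(u(-4) + 7) = 12*(-5 + 7) = 12*2 = 24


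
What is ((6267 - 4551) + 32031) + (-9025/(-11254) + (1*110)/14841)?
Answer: 331563519919/9824742 ≈ 33748.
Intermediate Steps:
((6267 - 4551) + 32031) + (-9025/(-11254) + (1*110)/14841) = (1716 + 32031) + (-9025*(-1/11254) + 110*(1/14841)) = 33747 + (9025/11254 + 110/14841) = 33747 + 7951645/9824742 = 331563519919/9824742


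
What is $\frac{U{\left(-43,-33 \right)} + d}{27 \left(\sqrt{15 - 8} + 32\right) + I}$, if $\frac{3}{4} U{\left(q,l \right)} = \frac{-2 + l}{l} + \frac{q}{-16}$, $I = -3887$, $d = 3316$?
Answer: $- \frac{3975592645}{3616836696} - \frac{3945345 \sqrt{7}}{401870744} \approx -1.1252$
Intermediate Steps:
$U{\left(q,l \right)} = - \frac{q}{12} + \frac{4 \left(-2 + l\right)}{3 l}$ ($U{\left(q,l \right)} = \frac{4 \left(\frac{-2 + l}{l} + \frac{q}{-16}\right)}{3} = \frac{4 \left(\frac{-2 + l}{l} + q \left(- \frac{1}{16}\right)\right)}{3} = \frac{4 \left(\frac{-2 + l}{l} - \frac{q}{16}\right)}{3} = \frac{4 \left(- \frac{q}{16} + \frac{-2 + l}{l}\right)}{3} = - \frac{q}{12} + \frac{4 \left(-2 + l\right)}{3 l}$)
$\frac{U{\left(-43,-33 \right)} + d}{27 \left(\sqrt{15 - 8} + 32\right) + I} = \frac{\frac{-32 - - 33 \left(-16 - 43\right)}{12 \left(-33\right)} + 3316}{27 \left(\sqrt{15 - 8} + 32\right) - 3887} = \frac{\frac{1}{12} \left(- \frac{1}{33}\right) \left(-32 - \left(-33\right) \left(-59\right)\right) + 3316}{27 \left(\sqrt{7} + 32\right) - 3887} = \frac{\frac{1}{12} \left(- \frac{1}{33}\right) \left(-32 - 1947\right) + 3316}{27 \left(32 + \sqrt{7}\right) - 3887} = \frac{\frac{1}{12} \left(- \frac{1}{33}\right) \left(-1979\right) + 3316}{\left(864 + 27 \sqrt{7}\right) - 3887} = \frac{\frac{1979}{396} + 3316}{-3023 + 27 \sqrt{7}} = \frac{1315115}{396 \left(-3023 + 27 \sqrt{7}\right)}$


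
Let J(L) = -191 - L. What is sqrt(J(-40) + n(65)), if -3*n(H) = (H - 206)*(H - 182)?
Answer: 5*I*sqrt(226) ≈ 75.167*I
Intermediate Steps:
n(H) = -(-206 + H)*(-182 + H)/3 (n(H) = -(H - 206)*(H - 182)/3 = -(-206 + H)*(-182 + H)/3)
sqrt(J(-40) + n(65)) = sqrt((-191 - 1*(-40)) + (-37492/3 - 1/3*65**2 + (388/3)*65)) = sqrt((-191 + 40) + (-37492/3 - 1/3*4225 + 25220/3)) = sqrt(-151 + (-37492/3 - 4225/3 + 25220/3)) = sqrt(-151 - 5499) = sqrt(-5650) = 5*I*sqrt(226)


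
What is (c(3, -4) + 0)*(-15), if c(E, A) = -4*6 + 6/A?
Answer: 765/2 ≈ 382.50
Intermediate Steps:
c(E, A) = -24 + 6/A
(c(3, -4) + 0)*(-15) = ((-24 + 6/(-4)) + 0)*(-15) = ((-24 + 6*(-¼)) + 0)*(-15) = ((-24 - 3/2) + 0)*(-15) = (-51/2 + 0)*(-15) = -51/2*(-15) = 765/2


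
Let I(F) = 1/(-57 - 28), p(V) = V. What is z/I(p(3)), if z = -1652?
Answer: 140420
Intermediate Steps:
I(F) = -1/85 (I(F) = 1/(-85) = -1/85)
z/I(p(3)) = -1652/(-1/85) = -1652*(-85) = 140420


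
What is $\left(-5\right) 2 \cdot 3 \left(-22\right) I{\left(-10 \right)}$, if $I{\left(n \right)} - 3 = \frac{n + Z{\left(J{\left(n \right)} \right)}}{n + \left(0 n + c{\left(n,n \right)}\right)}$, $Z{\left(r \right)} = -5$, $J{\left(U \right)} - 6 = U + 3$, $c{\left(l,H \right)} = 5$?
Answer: $3960$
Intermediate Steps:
$J{\left(U \right)} = 9 + U$ ($J{\left(U \right)} = 6 + \left(U + 3\right) = 6 + \left(3 + U\right) = 9 + U$)
$I{\left(n \right)} = 3 + \frac{-5 + n}{5 + n}$ ($I{\left(n \right)} = 3 + \frac{n - 5}{n + \left(0 n + 5\right)} = 3 + \frac{-5 + n}{n + \left(0 + 5\right)} = 3 + \frac{-5 + n}{n + 5} = 3 + \frac{-5 + n}{5 + n}$)
$\left(-5\right) 2 \cdot 3 \left(-22\right) I{\left(-10 \right)} = \left(-5\right) 2 \cdot 3 \left(-22\right) \frac{2 \left(5 + 2 \left(-10\right)\right)}{5 - 10} = \left(-10\right) 3 \left(-22\right) \frac{2 \left(5 - 20\right)}{-5} = \left(-30\right) \left(-22\right) 2 \left(- \frac{1}{5}\right) \left(-15\right) = 660 \cdot 6 = 3960$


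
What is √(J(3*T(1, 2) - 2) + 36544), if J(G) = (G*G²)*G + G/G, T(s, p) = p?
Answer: 3*√4089 ≈ 191.84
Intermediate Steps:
J(G) = 1 + G⁴ (J(G) = G³*G + 1 = G⁴ + 1 = 1 + G⁴)
√(J(3*T(1, 2) - 2) + 36544) = √((1 + (3*2 - 2)⁴) + 36544) = √((1 + (6 - 2)⁴) + 36544) = √((1 + 4⁴) + 36544) = √((1 + 256) + 36544) = √(257 + 36544) = √36801 = 3*√4089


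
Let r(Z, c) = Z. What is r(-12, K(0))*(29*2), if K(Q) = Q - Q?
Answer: -696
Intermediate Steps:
K(Q) = 0
r(-12, K(0))*(29*2) = -348*2 = -12*58 = -696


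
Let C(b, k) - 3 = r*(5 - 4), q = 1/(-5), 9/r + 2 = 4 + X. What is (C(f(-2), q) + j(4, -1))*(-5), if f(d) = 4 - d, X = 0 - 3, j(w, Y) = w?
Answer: 10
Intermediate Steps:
X = -3
r = -9 (r = 9/(-2 + (4 - 3)) = 9/(-2 + 1) = 9/(-1) = 9*(-1) = -9)
q = -⅕ ≈ -0.20000
C(b, k) = -6 (C(b, k) = 3 - 9*(5 - 4) = 3 - 9*1 = 3 - 9 = -6)
(C(f(-2), q) + j(4, -1))*(-5) = (-6 + 4)*(-5) = -2*(-5) = 10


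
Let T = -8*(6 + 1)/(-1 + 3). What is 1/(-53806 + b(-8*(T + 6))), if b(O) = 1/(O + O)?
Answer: -352/18939711 ≈ -1.8585e-5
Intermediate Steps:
T = -28 (T = -8/(2/7) = -8/(2*(1/7)) = -8/2/7 = -8*7/2 = -28)
b(O) = 1/(2*O)
1/(-53806 + b(-8*(T + 6))) = 1/(-53806 + 1/(2*((-8*(-28 + 6))))) = 1/(-53806 + 1/(2*((-8*(-22))))) = 1/(-53806 + (1/2)/176) = 1/(-53806 + (1/2)*(1/176)) = 1/(-53806 + 1/352) = 1/(-18939711/352) = -352/18939711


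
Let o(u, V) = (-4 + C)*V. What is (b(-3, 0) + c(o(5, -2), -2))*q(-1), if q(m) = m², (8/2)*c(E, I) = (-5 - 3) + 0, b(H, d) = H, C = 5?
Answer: -5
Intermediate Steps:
o(u, V) = V (o(u, V) = (-4 + 5)*V = 1*V = V)
c(E, I) = -2 (c(E, I) = ((-5 - 3) + 0)/4 = (-8 + 0)/4 = (¼)*(-8) = -2)
(b(-3, 0) + c(o(5, -2), -2))*q(-1) = (-3 - 2)*(-1)² = -5*1 = -5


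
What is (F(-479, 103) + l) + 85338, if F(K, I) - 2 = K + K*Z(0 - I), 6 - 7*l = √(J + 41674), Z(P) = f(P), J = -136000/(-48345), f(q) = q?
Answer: 939392/7 - √3896346961914/67683 ≈ 1.3417e+5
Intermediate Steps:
J = 27200/9669 (J = -136000*(-1/48345) = 27200/9669 ≈ 2.8131)
Z(P) = P
l = 6/7 - √3896346961914/67683 (l = 6/7 - √(27200/9669 + 41674)/7 = 6/7 - √3896346961914/67683 ≈ -28.307)
F(K, I) = 2 + K - I*K (F(K, I) = 2 + (K + K*(0 - I)) = 2 + (K + K*(-I)) = 2 + (K - I*K) = 2 + K - I*K)
(F(-479, 103) + l) + 85338 = ((2 - 479 - 1*103*(-479)) + (6/7 - √3896346961914/67683)) + 85338 = ((2 - 479 + 49337) + (6/7 - √3896346961914/67683)) + 85338 = (48860 + (6/7 - √3896346961914/67683)) + 85338 = (342026/7 - √3896346961914/67683) + 85338 = 939392/7 - √3896346961914/67683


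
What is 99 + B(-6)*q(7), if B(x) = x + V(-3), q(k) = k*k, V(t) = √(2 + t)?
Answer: -195 + 49*I ≈ -195.0 + 49.0*I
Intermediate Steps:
q(k) = k²
B(x) = I + x (B(x) = x + √(2 - 3) = x + √(-1) = x + I = I + x)
99 + B(-6)*q(7) = 99 + (I - 6)*7² = 99 + (-6 + I)*49 = 99 + (-294 + 49*I) = -195 + 49*I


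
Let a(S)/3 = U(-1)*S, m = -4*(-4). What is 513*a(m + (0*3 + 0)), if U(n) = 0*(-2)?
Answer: 0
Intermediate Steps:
m = 16
U(n) = 0
a(S) = 0 (a(S) = 3*(0*S) = 3*0 = 0)
513*a(m + (0*3 + 0)) = 513*0 = 0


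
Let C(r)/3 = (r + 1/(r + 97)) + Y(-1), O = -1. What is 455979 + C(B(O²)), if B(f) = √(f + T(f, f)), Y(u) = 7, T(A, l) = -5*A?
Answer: 4292328291/9413 + 56472*I/9413 ≈ 4.56e+5 + 5.9994*I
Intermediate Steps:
B(f) = 2*√(-f) (B(f) = √(f - 5*f) = √(-4*f) = 2*√(-f))
C(r) = 21 + 3*r + 3/(97 + r) (C(r) = 3*((r + 1/(r + 97)) + 7) = 3*((r + 1/(97 + r)) + 7) = 3*(7 + r + 1/(97 + r)) = 21 + 3*r + 3/(97 + r))
455979 + C(B(O²)) = 455979 + 3*(680 + (2*√(-1*(-1)²))² + 104*(2*√(-1*(-1)²)))/(97 + 2*√(-1*(-1)²)) = 455979 + 3*(680 + (2*√(-1*1))² + 104*(2*√(-1*1)))/(97 + 2*√(-1*1)) = 455979 + 3*(680 + (2*√(-1))² + 104*(2*√(-1)))/(97 + 2*√(-1)) = 455979 + 3*(680 + (2*I)² + 104*(2*I))/(97 + 2*I) = 455979 + 3*((97 - 2*I)/9413)*(680 - 4 + 208*I) = 455979 + 3*((97 - 2*I)/9413)*(676 + 208*I) = 455979 + 3*(97 - 2*I)*(676 + 208*I)/9413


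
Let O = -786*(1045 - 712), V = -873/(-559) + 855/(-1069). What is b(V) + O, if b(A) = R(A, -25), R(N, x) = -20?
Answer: -261758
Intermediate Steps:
V = 455292/597571 (V = -873*(-1/559) + 855*(-1/1069) = 873/559 - 855/1069 = 455292/597571 ≈ 0.76190)
b(A) = -20
O = -261738 (O = -786*333 = -261738)
b(V) + O = -20 - 261738 = -261758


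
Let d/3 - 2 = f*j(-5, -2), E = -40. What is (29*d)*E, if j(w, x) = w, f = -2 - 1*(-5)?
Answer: 45240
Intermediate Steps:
f = 3 (f = -2 + 5 = 3)
d = -39 (d = 6 + 3*(3*(-5)) = 6 + 3*(-15) = 6 - 45 = -39)
(29*d)*E = (29*(-39))*(-40) = -1131*(-40) = 45240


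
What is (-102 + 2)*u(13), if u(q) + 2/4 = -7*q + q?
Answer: 7850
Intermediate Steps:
u(q) = -1/2 - 6*q (u(q) = -1/2 + (-7*q + q) = -1/2 - 6*q)
(-102 + 2)*u(13) = (-102 + 2)*(-1/2 - 6*13) = -100*(-1/2 - 78) = -100*(-157/2) = 7850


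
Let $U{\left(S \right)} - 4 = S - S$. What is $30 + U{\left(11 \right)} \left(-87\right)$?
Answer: $-318$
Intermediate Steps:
$U{\left(S \right)} = 4$ ($U{\left(S \right)} = 4 + \left(S - S\right) = 4 + 0 = 4$)
$30 + U{\left(11 \right)} \left(-87\right) = 30 + 4 \left(-87\right) = 30 - 348 = -318$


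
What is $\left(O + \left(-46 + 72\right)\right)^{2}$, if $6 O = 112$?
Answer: $\frac{17956}{9} \approx 1995.1$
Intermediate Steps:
$O = \frac{56}{3}$ ($O = \frac{1}{6} \cdot 112 = \frac{56}{3} \approx 18.667$)
$\left(O + \left(-46 + 72\right)\right)^{2} = \left(\frac{56}{3} + \left(-46 + 72\right)\right)^{2} = \left(\frac{56}{3} + 26\right)^{2} = \left(\frac{134}{3}\right)^{2} = \frac{17956}{9}$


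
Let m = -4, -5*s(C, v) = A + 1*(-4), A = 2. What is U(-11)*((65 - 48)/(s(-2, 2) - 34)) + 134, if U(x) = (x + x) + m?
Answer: 12361/84 ≈ 147.15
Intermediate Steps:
s(C, v) = ⅖ (s(C, v) = -(2 + 1*(-4))/5 = -(2 - 4)/5 = -⅕*(-2) = ⅖)
U(x) = -4 + 2*x (U(x) = (x + x) - 4 = 2*x - 4 = -4 + 2*x)
U(-11)*((65 - 48)/(s(-2, 2) - 34)) + 134 = (-4 + 2*(-11))*((65 - 48)/(⅖ - 34)) + 134 = (-4 - 22)*(17/(-168/5)) + 134 = -442*(-5)/168 + 134 = -26*(-85/168) + 134 = 1105/84 + 134 = 12361/84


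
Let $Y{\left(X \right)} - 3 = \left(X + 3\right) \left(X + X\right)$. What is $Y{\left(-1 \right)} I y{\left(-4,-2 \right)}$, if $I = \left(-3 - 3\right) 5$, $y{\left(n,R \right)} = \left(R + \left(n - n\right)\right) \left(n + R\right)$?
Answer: $360$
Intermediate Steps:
$Y{\left(X \right)} = 3 + 2 X \left(3 + X\right)$ ($Y{\left(X \right)} = 3 + \left(X + 3\right) \left(X + X\right) = 3 + \left(3 + X\right) 2 X = 3 + 2 X \left(3 + X\right)$)
$y{\left(n,R \right)} = R \left(R + n\right)$ ($y{\left(n,R \right)} = \left(R + 0\right) \left(R + n\right) = R \left(R + n\right)$)
$I = -30$ ($I = \left(-6\right) 5 = -30$)
$Y{\left(-1 \right)} I y{\left(-4,-2 \right)} = \left(3 + 2 \left(-1\right)^{2} + 6 \left(-1\right)\right) \left(-30\right) \left(- 2 \left(-2 - 4\right)\right) = \left(3 + 2 \cdot 1 - 6\right) \left(-30\right) \left(\left(-2\right) \left(-6\right)\right) = \left(3 + 2 - 6\right) \left(-30\right) 12 = \left(-1\right) \left(-30\right) 12 = 30 \cdot 12 = 360$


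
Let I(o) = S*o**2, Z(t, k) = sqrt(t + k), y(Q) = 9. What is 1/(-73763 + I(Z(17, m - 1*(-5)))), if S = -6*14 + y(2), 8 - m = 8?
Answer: -1/75413 ≈ -1.3260e-5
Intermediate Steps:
m = 0 (m = 8 - 1*8 = 8 - 8 = 0)
S = -75 (S = -6*14 + 9 = -84 + 9 = -75)
Z(t, k) = sqrt(k + t)
I(o) = -75*o**2
1/(-73763 + I(Z(17, m - 1*(-5)))) = 1/(-73763 - (1275 - 75*(-5))) = 1/(-73763 - 75*(sqrt((0 + 5) + 17))**2) = 1/(-73763 - 75*(sqrt(5 + 17))**2) = 1/(-73763 - 75*(sqrt(22))**2) = 1/(-73763 - 75*22) = 1/(-73763 - 1650) = 1/(-75413) = -1/75413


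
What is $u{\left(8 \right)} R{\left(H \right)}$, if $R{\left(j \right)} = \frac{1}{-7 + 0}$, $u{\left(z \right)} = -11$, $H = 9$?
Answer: $\frac{11}{7} \approx 1.5714$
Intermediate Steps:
$R{\left(j \right)} = - \frac{1}{7}$ ($R{\left(j \right)} = \frac{1}{-7} = - \frac{1}{7}$)
$u{\left(8 \right)} R{\left(H \right)} = \left(-11\right) \left(- \frac{1}{7}\right) = \frac{11}{7}$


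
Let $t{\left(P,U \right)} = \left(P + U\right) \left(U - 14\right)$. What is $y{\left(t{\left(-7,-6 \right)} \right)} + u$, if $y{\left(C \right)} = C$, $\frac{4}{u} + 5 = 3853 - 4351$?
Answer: $\frac{130776}{503} \approx 259.99$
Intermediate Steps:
$t{\left(P,U \right)} = \left(-14 + U\right) \left(P + U\right)$ ($t{\left(P,U \right)} = \left(P + U\right) \left(-14 + U\right) = \left(-14 + U\right) \left(P + U\right)$)
$u = - \frac{4}{503}$ ($u = \frac{4}{-5 + \left(3853 - 4351\right)} = \frac{4}{-5 - 498} = \frac{4}{-503} = 4 \left(- \frac{1}{503}\right) = - \frac{4}{503} \approx -0.0079523$)
$y{\left(t{\left(-7,-6 \right)} \right)} + u = \left(\left(-6\right)^{2} - -98 - -84 - -42\right) - \frac{4}{503} = \left(36 + 98 + 84 + 42\right) - \frac{4}{503} = 260 - \frac{4}{503} = \frac{130776}{503}$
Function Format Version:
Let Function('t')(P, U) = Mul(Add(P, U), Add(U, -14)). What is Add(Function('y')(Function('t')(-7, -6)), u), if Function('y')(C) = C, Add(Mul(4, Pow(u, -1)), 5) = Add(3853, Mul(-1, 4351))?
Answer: Rational(130776, 503) ≈ 259.99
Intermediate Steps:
Function('t')(P, U) = Mul(Add(-14, U), Add(P, U)) (Function('t')(P, U) = Mul(Add(P, U), Add(-14, U)) = Mul(Add(-14, U), Add(P, U)))
u = Rational(-4, 503) (u = Mul(4, Pow(Add(-5, Add(3853, Mul(-1, 4351))), -1)) = Mul(4, Pow(Add(-5, Add(3853, -4351)), -1)) = Mul(4, Pow(Add(-5, -498), -1)) = Mul(4, Pow(-503, -1)) = Mul(4, Rational(-1, 503)) = Rational(-4, 503) ≈ -0.0079523)
Add(Function('y')(Function('t')(-7, -6)), u) = Add(Add(Pow(-6, 2), Mul(-14, -7), Mul(-14, -6), Mul(-7, -6)), Rational(-4, 503)) = Add(Add(36, 98, 84, 42), Rational(-4, 503)) = Add(260, Rational(-4, 503)) = Rational(130776, 503)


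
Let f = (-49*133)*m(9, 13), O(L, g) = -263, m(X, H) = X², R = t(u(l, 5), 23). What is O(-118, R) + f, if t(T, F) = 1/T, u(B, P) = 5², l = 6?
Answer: -528140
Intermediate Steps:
u(B, P) = 25
R = 1/25 ≈ 0.040000
f = -527877 (f = -49*133*9² = -6517*81 = -527877)
O(-118, R) + f = -263 - 527877 = -528140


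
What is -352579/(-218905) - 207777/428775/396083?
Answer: 3991907883981066/2478449536452275 ≈ 1.6106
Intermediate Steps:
-352579/(-218905) - 207777/428775/396083 = -352579*(-1/218905) - 207777*1/428775*(1/396083) = 352579/218905 - 69259/142925*1/396083 = 352579/218905 - 69259/56610162775 = 3991907883981066/2478449536452275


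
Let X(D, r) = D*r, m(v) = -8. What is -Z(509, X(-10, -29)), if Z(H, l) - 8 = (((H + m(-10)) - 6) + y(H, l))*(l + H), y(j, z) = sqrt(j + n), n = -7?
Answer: -395513 - 799*sqrt(502) ≈ -4.1342e+5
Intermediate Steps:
y(j, z) = sqrt(-7 + j) (y(j, z) = sqrt(j - 7) = sqrt(-7 + j))
Z(H, l) = 8 + (H + l)*(-14 + H + sqrt(-7 + H)) (Z(H, l) = 8 + (((H - 8) - 6) + sqrt(-7 + H))*(l + H) = 8 + (((-8 + H) - 6) + sqrt(-7 + H))*(H + l) = 8 + ((-14 + H) + sqrt(-7 + H))*(H + l) = 8 + (-14 + H + sqrt(-7 + H))*(H + l) = 8 + (H + l)*(-14 + H + sqrt(-7 + H)))
-Z(509, X(-10, -29)) = -(8 + 509**2 - 14*509 - (-140)*(-29) + 509*(-10*(-29)) + 509*sqrt(-7 + 509) + (-10*(-29))*sqrt(-7 + 509)) = -(8 + 259081 - 7126 - 14*290 + 509*290 + 509*sqrt(502) + 290*sqrt(502)) = -(8 + 259081 - 7126 - 4060 + 147610 + 509*sqrt(502) + 290*sqrt(502)) = -(395513 + 799*sqrt(502)) = -395513 - 799*sqrt(502)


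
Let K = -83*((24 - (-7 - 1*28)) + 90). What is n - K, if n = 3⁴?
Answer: 12448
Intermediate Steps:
n = 81
K = -12367 (K = -83*((24 - (-7 - 28)) + 90) = -83*((24 - 1*(-35)) + 90) = -83*((24 + 35) + 90) = -83*(59 + 90) = -83*149 = -12367)
n - K = 81 - 1*(-12367) = 81 + 12367 = 12448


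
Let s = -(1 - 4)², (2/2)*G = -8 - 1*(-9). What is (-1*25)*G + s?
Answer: -34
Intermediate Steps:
G = 1 (G = -8 - 1*(-9) = -8 + 9 = 1)
s = -9 (s = -1*(-3)² = -1*9 = -9)
(-1*25)*G + s = -1*25*1 - 9 = -25*1 - 9 = -25 - 9 = -34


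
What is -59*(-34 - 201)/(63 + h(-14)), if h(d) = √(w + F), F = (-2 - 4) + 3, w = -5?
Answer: 873495/3977 - 27730*I*√2/3977 ≈ 219.64 - 9.8607*I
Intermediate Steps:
F = -3 (F = -6 + 3 = -3)
h(d) = 2*I*√2 (h(d) = √(-5 - 3) = √(-8) = 2*I*√2)
-59*(-34 - 201)/(63 + h(-14)) = -59*(-34 - 201)/(63 + 2*I*√2) = -(-13865)/(63 + 2*I*√2) = 13865/(63 + 2*I*√2)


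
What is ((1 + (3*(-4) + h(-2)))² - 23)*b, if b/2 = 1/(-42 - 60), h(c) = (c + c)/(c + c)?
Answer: -77/51 ≈ -1.5098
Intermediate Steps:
h(c) = 1 (h(c) = (2*c)/((2*c)) = (2*c)*(1/(2*c)) = 1)
b = -1/51 (b = 2/(-42 - 60) = 2/(-102) = 2*(-1/102) = -1/51 ≈ -0.019608)
((1 + (3*(-4) + h(-2)))² - 23)*b = ((1 + (3*(-4) + 1))² - 23)*(-1/51) = ((1 + (-12 + 1))² - 23)*(-1/51) = ((1 - 11)² - 23)*(-1/51) = ((-10)² - 23)*(-1/51) = (100 - 23)*(-1/51) = 77*(-1/51) = -77/51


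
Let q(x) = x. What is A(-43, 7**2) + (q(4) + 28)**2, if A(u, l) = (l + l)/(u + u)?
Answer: 43983/43 ≈ 1022.9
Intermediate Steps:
A(u, l) = l/u (A(u, l) = (2*l)/((2*u)) = (2*l)*(1/(2*u)) = l/u)
A(-43, 7**2) + (q(4) + 28)**2 = 7**2/(-43) + (4 + 28)**2 = 49*(-1/43) + 32**2 = -49/43 + 1024 = 43983/43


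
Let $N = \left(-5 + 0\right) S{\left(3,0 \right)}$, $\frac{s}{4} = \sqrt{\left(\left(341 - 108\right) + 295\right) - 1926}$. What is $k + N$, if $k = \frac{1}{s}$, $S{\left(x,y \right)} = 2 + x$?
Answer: $-25 - \frac{i \sqrt{1398}}{5592} \approx -25.0 - 0.0066863 i$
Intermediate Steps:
$s = 4 i \sqrt{1398}$ ($s = 4 \sqrt{\left(\left(341 - 108\right) + 295\right) - 1926} = 4 \sqrt{\left(233 + 295\right) - 1926} = 4 \sqrt{528 - 1926} = 4 \sqrt{-1398} = 4 i \sqrt{1398} \approx 149.56 i$)
$N = -25$ ($N = \left(-5 + 0\right) \left(2 + 3\right) = \left(-5\right) 5 = -25$)
$k = - \frac{i \sqrt{1398}}{5592}$ ($k = \frac{1}{4 i \sqrt{1398}} = - \frac{i \sqrt{1398}}{5592} \approx - 0.0066863 i$)
$k + N = - \frac{i \sqrt{1398}}{5592} - 25 = -25 - \frac{i \sqrt{1398}}{5592}$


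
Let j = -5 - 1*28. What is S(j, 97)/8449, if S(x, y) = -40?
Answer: -40/8449 ≈ -0.0047343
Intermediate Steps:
j = -33 (j = -5 - 28 = -33)
S(j, 97)/8449 = -40/8449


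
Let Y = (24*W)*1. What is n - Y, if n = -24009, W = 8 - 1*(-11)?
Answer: -24465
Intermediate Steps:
W = 19 (W = 8 + 11 = 19)
Y = 456 (Y = (24*19)*1 = 456*1 = 456)
n - Y = -24009 - 1*456 = -24009 - 456 = -24465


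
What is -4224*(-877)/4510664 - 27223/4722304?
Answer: 2171341975265/2662590831232 ≈ 0.81550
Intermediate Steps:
-4224*(-877)/4510664 - 27223/4722304 = 3704448*(1/4510664) - 27223*1/4722304 = 463056/563833 - 27223/4722304 = 2171341975265/2662590831232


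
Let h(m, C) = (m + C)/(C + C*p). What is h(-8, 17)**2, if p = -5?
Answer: 81/4624 ≈ 0.017517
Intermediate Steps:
h(m, C) = -(C + m)/(4*C) (h(m, C) = (m + C)/(C + C*(-5)) = (C + m)/(C - 5*C) = (C + m)/((-4*C)) = (C + m)*(-1/(4*C)) = -(C + m)/(4*C))
h(-8, 17)**2 = ((1/4)*(-1*17 - 1*(-8))/17)**2 = ((1/4)*(1/17)*(-17 + 8))**2 = ((1/4)*(1/17)*(-9))**2 = (-9/68)**2 = 81/4624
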